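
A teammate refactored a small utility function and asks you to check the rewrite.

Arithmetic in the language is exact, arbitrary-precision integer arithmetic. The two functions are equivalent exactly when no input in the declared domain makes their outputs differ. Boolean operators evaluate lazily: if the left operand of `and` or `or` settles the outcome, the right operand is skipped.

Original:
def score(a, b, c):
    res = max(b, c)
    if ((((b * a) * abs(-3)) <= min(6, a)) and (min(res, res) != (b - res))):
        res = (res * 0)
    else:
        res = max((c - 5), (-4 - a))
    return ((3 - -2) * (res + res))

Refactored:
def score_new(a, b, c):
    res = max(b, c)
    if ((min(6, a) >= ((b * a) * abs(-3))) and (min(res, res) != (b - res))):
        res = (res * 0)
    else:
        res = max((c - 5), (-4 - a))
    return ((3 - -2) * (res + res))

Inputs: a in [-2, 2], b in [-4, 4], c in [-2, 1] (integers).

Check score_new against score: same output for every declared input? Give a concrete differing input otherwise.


The two versions differ — the changes include comparison usage differs.
Spot check at a=-2, b=4, c=1 — score: res becomes 4; next ((((b * a) * abs(-3)) <= min(6, a)) and (min(res, res) != (b - res))) evaluates to true; next res becomes 0; next final value 0. score_new: res becomes 4; next ((min(6, a) >= ((b * a) * abs(-3))) and (min(res, res) != (b - res))) evaluates to true; next res becomes 0; next final value 0. Both give 0.
An exhaustive pass over the 180 declared inputs shows identical outputs.
verdict: equivalent


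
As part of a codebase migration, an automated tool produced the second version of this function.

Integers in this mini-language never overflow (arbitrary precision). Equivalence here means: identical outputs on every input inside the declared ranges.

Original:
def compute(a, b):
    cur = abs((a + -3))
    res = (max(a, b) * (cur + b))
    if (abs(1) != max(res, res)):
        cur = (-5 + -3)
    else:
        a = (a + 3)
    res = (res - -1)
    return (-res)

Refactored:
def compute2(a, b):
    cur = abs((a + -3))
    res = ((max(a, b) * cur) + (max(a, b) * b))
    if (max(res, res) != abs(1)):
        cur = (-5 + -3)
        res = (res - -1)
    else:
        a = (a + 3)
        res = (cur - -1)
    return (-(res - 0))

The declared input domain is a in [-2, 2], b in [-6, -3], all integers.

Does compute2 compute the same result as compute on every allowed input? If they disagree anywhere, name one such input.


There is a counterexample at a=-1, b=-5: -2 on one side, -5 on the other.
compute: cur becomes 4; next res becomes 1; next (abs(1) != max(res, res)) evaluates to false; next a becomes 2; next res becomes 2; next final value -2
compute2: cur becomes 4; next res becomes 1; next (max(res, res) != abs(1)) evaluates to false; next a becomes 2; next res becomes 5; next final value -5
verdict: not equivalent; witness: a=-1, b=-5


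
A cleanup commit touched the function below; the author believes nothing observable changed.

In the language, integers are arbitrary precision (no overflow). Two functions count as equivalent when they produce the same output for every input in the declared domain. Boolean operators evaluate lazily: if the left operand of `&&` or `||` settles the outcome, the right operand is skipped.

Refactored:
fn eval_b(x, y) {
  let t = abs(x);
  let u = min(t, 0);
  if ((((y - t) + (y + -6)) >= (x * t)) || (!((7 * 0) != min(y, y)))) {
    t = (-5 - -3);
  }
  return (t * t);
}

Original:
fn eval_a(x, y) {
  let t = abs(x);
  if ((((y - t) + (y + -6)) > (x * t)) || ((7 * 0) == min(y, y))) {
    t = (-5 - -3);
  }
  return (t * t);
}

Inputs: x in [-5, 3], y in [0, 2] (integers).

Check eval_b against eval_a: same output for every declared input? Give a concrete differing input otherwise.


Equivalent. The suspicious edit (`(((y - t) + (y + -6)) > (x * t))` became `(((y - t) + (y + -6)) >= (x * t))`) never changes the result for any input inside the declared domain.
An exhaustive pass over the 27 declared inputs shows identical outputs.
As a probe, take x=-3, y=2: eval_a runs t=3, then ((((y - t) + (y + -6)) > (x * t)) || ((7 * 0) == min(y, y))) is true, then t=-2, then returns 4; eval_b runs t=3, then u=0, then ((((y - t) + (y + -6)) >= (x * t)) || (!((7 * 0) != min(y, y)))) is true, then t=-2, then returns 4; both end at 4.
verdict: equivalent


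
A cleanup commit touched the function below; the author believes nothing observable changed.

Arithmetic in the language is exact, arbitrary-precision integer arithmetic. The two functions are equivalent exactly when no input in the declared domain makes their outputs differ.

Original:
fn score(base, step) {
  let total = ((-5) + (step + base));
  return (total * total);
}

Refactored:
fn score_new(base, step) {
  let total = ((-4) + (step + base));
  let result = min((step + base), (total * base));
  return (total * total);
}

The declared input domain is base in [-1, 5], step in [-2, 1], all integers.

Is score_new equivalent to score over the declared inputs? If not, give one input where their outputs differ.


These are not equivalent — on base=-1, step=-2 the outputs split (64 vs 49).
score: total := -8 | result 64
score_new: total := -7 | result := -3 | result 49
verdict: not equivalent; witness: base=-1, step=-2


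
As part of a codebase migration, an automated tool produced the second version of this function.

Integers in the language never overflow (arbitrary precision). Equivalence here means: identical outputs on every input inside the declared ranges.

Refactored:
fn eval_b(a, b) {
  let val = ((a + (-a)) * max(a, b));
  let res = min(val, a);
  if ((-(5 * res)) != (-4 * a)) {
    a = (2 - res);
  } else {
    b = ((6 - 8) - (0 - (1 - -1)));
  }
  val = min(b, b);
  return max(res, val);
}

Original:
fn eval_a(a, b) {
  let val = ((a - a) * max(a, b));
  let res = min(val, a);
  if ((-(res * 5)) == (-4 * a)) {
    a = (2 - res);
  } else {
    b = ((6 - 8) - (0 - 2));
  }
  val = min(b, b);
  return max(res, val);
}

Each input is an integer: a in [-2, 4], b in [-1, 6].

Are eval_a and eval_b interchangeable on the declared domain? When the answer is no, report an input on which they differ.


a=-2, b=-1 yields 0 from eval_a but -1 from eval_b.
verdict: not equivalent; witness: a=-2, b=-1


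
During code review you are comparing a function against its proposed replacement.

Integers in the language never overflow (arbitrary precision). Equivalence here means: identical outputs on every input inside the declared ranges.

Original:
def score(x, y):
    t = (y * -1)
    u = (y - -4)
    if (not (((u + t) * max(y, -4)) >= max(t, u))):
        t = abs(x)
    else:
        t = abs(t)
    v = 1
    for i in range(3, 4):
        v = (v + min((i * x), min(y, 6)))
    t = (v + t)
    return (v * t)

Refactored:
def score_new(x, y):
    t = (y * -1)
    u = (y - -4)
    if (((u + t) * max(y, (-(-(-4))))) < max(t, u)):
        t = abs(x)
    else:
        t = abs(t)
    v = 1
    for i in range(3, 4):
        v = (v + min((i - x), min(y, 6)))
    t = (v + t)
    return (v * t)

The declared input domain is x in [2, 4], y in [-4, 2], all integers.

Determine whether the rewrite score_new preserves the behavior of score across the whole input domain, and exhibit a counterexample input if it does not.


Consider the input x=2, y=2.
score: t := -2 | u := 6 | (not (((u + t) * max(y, -4)) >= max(t, u))): false | t := 2 | v := 1 | iter i=3: | v := 3 | t := 5 | result 15
score_new: t := -2 | u := 6 | (((u + t) * max(y, (-(-(-4))))) < max(t, u)): false | t := 2 | v := 1 | iter i=3: | v := 2 | t := 4 | result 8
15 against 8: the behavior changed.
verdict: not equivalent; witness: x=2, y=2


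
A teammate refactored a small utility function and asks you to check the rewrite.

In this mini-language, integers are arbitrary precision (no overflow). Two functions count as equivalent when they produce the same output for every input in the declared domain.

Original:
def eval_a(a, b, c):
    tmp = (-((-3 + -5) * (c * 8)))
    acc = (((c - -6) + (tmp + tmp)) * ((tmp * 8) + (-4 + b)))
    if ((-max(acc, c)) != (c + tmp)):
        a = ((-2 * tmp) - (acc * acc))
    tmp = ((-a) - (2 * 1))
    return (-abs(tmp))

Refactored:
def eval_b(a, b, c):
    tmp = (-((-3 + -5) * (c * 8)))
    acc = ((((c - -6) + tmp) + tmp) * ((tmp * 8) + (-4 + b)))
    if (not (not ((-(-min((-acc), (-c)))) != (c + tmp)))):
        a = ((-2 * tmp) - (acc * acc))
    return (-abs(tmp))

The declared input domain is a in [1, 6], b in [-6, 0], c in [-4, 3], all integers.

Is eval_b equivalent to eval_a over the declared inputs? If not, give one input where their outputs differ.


Run the pair on a=1, b=-6, c=-4.
eval_a: tmp=-256, then acc=1049580, then ((-max(acc, c)) != (c + tmp)) is true, then a=-1101618175888, then tmp=1101618175886, then returns -1101618175886
eval_b: tmp=-256, then acc=1049580, then (not (not ((-(-min((-acc), (-c)))) != (c + tmp)))) is true, then a=-1101618175888, then returns -256
-1101618175886 against -256: the behavior changed.
verdict: not equivalent; witness: a=1, b=-6, c=-4


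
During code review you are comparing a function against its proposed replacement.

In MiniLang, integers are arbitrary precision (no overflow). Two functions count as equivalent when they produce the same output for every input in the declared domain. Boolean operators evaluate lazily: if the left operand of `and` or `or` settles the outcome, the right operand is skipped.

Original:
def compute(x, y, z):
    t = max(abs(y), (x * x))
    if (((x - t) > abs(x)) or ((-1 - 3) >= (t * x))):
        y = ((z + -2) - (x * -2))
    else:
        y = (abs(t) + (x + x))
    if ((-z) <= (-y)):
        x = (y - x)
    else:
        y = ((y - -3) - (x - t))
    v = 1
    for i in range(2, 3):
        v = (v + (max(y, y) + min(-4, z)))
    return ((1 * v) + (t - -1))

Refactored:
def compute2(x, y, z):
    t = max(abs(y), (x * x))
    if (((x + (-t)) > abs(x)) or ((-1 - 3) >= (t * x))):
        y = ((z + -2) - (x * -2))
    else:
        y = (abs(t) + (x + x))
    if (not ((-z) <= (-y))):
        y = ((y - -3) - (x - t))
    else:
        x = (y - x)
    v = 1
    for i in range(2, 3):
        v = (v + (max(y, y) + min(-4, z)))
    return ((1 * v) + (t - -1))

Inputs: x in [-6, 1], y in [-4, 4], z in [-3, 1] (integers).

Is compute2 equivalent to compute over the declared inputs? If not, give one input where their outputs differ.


Behavior is preserved: although boolean connective usage differs, plus arithmetic usage differs, the outputs never diverge.
Spot check at x=-3, y=-1, z=-1 — compute: t=9, then (((x - t) > abs(x)) or ((-1 - 3) >= (t * x))) is true, then y=-9, then ((-z) <= (-y)) is true, then x=-6, then v=1, then (i=2), then v=-12, then returns -2. compute2: t=9, then (((x + (-t)) > abs(x)) or ((-1 - 3) >= (t * x))) is true, then y=-9, then (not ((-z) <= (-y))) is false, then x=-6, then v=1, then (i=2), then v=-12, then returns -2. Both give -2.
Sweeping the whole domain (360 inputs) finds no disagreement.
verdict: equivalent


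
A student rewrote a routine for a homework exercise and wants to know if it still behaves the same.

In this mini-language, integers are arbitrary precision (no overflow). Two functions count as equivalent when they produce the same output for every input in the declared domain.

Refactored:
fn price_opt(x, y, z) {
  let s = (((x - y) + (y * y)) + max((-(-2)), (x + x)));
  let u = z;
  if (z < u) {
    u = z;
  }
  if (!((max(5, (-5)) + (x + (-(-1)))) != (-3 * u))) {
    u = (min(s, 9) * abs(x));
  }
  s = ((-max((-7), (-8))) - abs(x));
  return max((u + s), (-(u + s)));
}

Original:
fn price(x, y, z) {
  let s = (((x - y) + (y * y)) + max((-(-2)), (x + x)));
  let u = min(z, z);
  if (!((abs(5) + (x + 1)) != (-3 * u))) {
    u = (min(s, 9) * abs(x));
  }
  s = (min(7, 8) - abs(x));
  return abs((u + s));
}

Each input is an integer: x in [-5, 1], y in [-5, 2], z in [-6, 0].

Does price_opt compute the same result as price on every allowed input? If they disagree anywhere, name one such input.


Comparing the listings, the differences include: constant usage differs; also min/max/abs usage differs; also statement counts differ; also comparison usage differs; also branching structure differs; also arithmetic usage differs.
As a probe, take x=1, y=-1, z=-4: price runs s := 5 | u := -4 | (!((abs(5) + (x + 1)) != (-3 * u))): false | s := 6 | result 2; price_opt runs s := 5 | u := -4 | (z < u): false | (!((max(5, (-5)) + (x + (-(-1)))) != (-3 * u))): false | s := 6 | result 2; both end at 2.
Across all 392 domain points the two functions coincide.
verdict: equivalent


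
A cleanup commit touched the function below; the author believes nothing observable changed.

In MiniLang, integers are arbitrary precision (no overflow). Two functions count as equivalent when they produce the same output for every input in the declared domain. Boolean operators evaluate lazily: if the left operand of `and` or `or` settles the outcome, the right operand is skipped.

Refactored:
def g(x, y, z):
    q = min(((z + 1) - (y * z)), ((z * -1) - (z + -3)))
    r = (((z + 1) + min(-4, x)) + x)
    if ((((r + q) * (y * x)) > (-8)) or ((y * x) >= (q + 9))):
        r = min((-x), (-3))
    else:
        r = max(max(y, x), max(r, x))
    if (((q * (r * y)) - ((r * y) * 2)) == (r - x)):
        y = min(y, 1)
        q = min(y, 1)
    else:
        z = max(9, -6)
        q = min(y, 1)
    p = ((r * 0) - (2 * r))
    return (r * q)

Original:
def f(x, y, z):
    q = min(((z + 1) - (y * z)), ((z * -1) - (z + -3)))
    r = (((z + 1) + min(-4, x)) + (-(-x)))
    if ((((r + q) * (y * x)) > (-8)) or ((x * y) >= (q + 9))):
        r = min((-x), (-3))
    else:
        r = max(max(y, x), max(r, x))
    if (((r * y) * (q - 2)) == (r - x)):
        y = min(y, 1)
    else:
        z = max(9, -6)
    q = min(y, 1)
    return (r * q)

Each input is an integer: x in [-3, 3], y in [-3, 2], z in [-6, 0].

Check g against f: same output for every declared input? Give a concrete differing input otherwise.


The two are interchangeable: constant usage differs, and statement counts differ, and min/max/abs usage differs, and arithmetic usage differs, and local variable names differ, and every declared input agrees.
As a probe, take x=-3, y=1, z=-4: f runs q=1, then r=-10, then ((((r + q) * (y * x)) > (-8)) or ((x * y) >= (q + 9))) is true, then r=-3, then (((r * y) * (q - 2)) == (r - x)) is false, then z=9, then q=1, then returns -3; g runs q=1, then r=-10, then ((((r + q) * (y * x)) > (-8)) or ((y * x) >= (q + 9))) is true, then r=-3, then (((q * (r * y)) - ((r * y) * 2)) == (r - x)) is false, then z=9, then q=1, then p=6, then returns -3; both end at -3.
Every one of the 294 inputs gives matching results.
verdict: equivalent


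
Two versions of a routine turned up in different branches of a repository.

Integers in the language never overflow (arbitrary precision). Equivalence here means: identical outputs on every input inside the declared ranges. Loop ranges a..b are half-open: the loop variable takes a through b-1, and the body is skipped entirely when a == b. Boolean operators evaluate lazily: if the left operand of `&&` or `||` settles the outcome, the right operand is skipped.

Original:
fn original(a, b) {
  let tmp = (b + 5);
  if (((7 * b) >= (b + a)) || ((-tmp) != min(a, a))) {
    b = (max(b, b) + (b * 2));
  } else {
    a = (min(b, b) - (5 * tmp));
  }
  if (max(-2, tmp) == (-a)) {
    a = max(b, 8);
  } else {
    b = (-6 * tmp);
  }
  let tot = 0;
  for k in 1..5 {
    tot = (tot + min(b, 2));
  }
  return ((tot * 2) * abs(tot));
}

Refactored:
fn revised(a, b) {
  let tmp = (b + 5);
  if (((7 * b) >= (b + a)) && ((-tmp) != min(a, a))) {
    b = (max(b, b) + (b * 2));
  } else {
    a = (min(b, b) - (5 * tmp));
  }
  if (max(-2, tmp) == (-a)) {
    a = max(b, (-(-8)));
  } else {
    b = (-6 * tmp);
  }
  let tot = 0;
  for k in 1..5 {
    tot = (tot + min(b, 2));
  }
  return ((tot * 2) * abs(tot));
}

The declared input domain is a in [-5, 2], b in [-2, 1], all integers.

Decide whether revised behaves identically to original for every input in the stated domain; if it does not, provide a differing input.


Not equivalent: a=-5, b=0 separates them (0 vs -28800).
original: tmp becomes 5; next (((7 * b) >= (b + a)) || ((-tmp) != min(a, a))) evaluates to true; next b becomes 0; next (max(-2, tmp) == (-a)) evaluates to true; next a becomes 8; next tot becomes 0; next at k=1:; next tot becomes 0; next at k=2:; next tot becomes 0; next at k=3:; next tot becomes 0; next at k=4:; next tot becomes 0; next final value 0
revised: tmp becomes 5; next (((7 * b) >= (b + a)) && ((-tmp) != min(a, a))) evaluates to false; next a becomes -25; next (max(-2, tmp) == (-a)) evaluates to false; next b becomes -30; next tot becomes 0; next at k=1:; next tot becomes -30; next at k=2:; next tot becomes -60; next at k=3:; next tot becomes -90; next at k=4:; next tot becomes -120; next final value -28800
verdict: not equivalent; witness: a=-5, b=0


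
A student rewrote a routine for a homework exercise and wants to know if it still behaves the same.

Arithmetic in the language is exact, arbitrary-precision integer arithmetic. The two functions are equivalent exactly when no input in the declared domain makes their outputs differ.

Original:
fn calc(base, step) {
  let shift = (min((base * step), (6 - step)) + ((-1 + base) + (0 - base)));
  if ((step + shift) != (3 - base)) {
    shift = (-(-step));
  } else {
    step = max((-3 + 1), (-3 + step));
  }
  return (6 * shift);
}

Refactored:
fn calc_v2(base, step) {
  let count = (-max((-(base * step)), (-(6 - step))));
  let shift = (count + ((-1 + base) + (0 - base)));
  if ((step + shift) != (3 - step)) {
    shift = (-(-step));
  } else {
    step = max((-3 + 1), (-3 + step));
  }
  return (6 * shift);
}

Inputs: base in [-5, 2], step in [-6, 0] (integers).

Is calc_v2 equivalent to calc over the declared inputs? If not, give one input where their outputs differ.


On input base=-5, step=-2, calc returns -12 while calc_v2 returns 42.
verdict: not equivalent; witness: base=-5, step=-2


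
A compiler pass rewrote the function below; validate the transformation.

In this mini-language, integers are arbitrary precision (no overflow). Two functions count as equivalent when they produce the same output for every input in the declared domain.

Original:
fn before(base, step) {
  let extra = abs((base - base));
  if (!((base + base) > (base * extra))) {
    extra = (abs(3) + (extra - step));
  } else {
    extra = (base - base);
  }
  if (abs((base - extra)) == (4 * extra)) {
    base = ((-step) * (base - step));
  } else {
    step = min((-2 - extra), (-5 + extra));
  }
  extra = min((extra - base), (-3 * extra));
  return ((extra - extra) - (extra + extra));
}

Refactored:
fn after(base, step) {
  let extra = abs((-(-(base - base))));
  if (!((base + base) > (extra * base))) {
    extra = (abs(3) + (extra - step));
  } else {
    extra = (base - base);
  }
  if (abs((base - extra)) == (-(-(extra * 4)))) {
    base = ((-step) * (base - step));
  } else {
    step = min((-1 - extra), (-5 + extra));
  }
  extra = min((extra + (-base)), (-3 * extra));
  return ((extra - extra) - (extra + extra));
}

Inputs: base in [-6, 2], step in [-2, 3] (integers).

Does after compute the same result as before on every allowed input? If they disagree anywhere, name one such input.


The edit looks behavioral (`-2` became `-1`), but over these ranges it never changes the outcome; all 54 inputs agree.
verdict: equivalent


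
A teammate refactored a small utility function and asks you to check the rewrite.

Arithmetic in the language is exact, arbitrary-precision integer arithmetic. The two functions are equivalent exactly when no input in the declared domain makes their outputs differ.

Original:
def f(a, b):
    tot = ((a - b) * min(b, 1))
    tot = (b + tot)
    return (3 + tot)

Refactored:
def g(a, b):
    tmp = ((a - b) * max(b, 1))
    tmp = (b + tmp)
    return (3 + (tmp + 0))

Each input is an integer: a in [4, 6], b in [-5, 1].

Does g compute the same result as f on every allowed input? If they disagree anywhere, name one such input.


The rewrite breaks on a=4, b=-5, where the results are -47 and 7.
f: tot becomes -45; next tot becomes -50; next final value -47
g: tmp becomes 9; next tmp becomes 4; next final value 7
verdict: not equivalent; witness: a=4, b=-5


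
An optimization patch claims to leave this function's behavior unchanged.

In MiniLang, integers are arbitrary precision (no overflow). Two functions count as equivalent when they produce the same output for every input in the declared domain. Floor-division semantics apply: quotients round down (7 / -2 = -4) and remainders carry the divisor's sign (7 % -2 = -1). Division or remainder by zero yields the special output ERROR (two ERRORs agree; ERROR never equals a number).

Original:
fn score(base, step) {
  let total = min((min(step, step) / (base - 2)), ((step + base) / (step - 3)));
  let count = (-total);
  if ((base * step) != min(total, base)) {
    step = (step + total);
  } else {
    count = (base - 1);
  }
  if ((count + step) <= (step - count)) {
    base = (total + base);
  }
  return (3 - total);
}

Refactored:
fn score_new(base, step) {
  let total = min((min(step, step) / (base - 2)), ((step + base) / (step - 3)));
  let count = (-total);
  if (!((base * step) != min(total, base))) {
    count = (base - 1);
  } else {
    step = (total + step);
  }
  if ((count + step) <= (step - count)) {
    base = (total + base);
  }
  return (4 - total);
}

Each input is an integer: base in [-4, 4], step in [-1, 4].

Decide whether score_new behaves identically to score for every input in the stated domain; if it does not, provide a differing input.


Take base=-4, step=-1.
score: total becomes 0; next count becomes 0; next ((base * step) != min(total, base)) evaluates to true; next step becomes -1; next ((count + step) <= (step - count)) evaluates to true; next base becomes -4; next final value 3
score_new: total becomes 0; next count becomes 0; next (!((base * step) != min(total, base))) evaluates to false; next step becomes -1; next ((count + step) <= (step - count)) evaluates to true; next base becomes -4; next final value 4
3 != 4, so the rewrite changes behavior.
verdict: not equivalent; witness: base=-4, step=-1


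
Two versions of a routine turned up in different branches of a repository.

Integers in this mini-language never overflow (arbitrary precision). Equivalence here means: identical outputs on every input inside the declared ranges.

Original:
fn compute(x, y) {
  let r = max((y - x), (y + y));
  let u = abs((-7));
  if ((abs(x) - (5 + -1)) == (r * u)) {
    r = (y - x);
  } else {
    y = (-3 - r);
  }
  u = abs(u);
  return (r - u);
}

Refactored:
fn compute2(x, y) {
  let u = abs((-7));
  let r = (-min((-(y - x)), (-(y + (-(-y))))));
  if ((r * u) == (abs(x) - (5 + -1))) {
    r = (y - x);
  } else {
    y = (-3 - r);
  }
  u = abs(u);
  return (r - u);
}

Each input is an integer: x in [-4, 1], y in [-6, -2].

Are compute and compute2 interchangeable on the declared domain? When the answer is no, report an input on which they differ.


This is a faithful refactor — min/max/abs usage differs, but the computed results match everywhere.
Spot check at x=-2, y=-4 — compute: r = -2; u = 7; ((abs(x) - (5 + -1)) == (r * u)) -> false; y = -1; u = 7; return -9. compute2: u = 7; r = -2; ((r * u) == (abs(x) - (5 + -1))) -> false; y = -1; u = 7; return -9. Both give -9.
Every one of the 30 inputs gives matching results.
verdict: equivalent


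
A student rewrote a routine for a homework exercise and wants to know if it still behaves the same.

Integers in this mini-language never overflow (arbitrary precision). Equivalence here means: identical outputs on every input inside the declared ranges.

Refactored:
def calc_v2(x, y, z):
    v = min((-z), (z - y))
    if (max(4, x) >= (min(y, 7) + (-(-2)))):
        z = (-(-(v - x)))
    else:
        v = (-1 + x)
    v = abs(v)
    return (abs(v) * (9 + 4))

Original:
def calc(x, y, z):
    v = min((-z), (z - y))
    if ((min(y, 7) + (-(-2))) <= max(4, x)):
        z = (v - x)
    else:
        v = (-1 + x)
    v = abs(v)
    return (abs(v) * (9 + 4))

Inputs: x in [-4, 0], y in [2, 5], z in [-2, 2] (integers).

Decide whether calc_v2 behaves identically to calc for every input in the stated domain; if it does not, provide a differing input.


Equivalent — the differences include comparison usage differs, yet no declared input distinguishes the two.
As a probe, take x=-4, y=2, z=-2: calc runs v=-4, then ((min(y, 7) + (-(-2))) <= max(4, x)) is true, then z=0, then v=4, then returns 52; calc_v2 runs v=-4, then (max(4, x) >= (min(y, 7) + (-(-2)))) is true, then z=0, then v=4, then returns 52; both end at 52.
Sweeping the whole domain (100 inputs) finds no disagreement.
verdict: equivalent


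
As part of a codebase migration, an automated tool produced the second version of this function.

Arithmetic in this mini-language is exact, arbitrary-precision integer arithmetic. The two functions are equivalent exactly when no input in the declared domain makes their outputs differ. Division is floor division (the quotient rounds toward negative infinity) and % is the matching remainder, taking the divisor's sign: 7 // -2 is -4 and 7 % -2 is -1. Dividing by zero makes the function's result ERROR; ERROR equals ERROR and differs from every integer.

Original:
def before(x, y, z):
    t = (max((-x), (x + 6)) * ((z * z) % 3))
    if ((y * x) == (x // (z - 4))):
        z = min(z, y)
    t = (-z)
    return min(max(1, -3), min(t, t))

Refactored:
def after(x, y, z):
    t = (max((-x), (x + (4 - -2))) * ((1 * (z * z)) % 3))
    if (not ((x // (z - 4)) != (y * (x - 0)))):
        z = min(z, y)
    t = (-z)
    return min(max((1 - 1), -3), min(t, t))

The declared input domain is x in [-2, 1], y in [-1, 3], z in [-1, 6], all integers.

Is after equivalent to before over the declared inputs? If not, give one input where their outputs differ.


These are not equivalent — on x=-2, y=-1, z=-1 the outputs split (1 vs 0).
before: t becomes 4; next ((y * x) == (x // (z - 4))) evaluates to false; next t becomes 1; next final value 1
after: t becomes 4; next (not ((x // (z - 4)) != (y * (x - 0)))) evaluates to false; next t becomes 1; next final value 0
verdict: not equivalent; witness: x=-2, y=-1, z=-1


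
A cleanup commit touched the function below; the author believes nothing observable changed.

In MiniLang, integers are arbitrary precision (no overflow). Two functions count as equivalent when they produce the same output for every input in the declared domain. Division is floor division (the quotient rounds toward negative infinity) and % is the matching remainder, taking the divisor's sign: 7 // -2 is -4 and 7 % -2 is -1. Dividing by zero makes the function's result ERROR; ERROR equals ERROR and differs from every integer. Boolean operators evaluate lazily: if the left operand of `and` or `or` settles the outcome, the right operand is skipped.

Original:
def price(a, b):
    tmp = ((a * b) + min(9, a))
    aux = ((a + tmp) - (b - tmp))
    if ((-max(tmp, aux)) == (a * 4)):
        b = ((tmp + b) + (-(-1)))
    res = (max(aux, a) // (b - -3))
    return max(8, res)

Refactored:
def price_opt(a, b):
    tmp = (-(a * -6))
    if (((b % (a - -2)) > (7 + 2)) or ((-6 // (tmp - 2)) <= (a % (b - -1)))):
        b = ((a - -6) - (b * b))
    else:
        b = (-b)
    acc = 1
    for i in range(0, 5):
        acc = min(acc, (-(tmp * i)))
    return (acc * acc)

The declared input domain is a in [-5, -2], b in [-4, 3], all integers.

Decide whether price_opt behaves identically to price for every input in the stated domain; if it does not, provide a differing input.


These are not equivalent — on a=-5, b=-4 the outputs split (8 vs 0).
price: tmp=15, then aux=29, then ((-max(tmp, aux)) == (a * 4)) is false, then res=-29, then returns 8
price_opt: tmp=-30, then (((b % (a - -2)) > (7 + 2)) or ((-6 // (tmp - 2)) <= (a % (b - -1)))) is false, then b=4, then acc=1, then (i=0), then acc=0, then (i=1), then acc=0, then (i=2), then acc=0, then (i=3), then acc=0, then (i=4), then acc=0, then returns 0
verdict: not equivalent; witness: a=-5, b=-4


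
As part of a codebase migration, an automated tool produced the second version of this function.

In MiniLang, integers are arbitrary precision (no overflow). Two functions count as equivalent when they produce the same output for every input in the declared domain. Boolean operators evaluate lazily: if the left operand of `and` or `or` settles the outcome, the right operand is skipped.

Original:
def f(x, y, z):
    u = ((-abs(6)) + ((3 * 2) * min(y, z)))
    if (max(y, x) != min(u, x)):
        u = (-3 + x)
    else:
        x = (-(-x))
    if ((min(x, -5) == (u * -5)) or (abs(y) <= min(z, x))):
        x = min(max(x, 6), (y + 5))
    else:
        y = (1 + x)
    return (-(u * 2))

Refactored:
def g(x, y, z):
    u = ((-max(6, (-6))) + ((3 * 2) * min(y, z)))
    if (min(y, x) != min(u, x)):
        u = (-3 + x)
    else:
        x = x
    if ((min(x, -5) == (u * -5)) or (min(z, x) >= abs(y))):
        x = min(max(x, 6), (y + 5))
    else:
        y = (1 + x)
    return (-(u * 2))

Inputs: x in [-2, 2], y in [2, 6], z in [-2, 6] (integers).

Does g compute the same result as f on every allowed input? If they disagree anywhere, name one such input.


Run the pair on x=-2, y=2, z=1.
f: u becomes 0; next (max(y, x) != min(u, x)) evaluates to true; next u becomes -5; next ((min(x, -5) == (u * -5)) or (abs(y) <= min(z, x))) evaluates to false; next y becomes -1; next final value 10
g: u becomes 0; next (min(y, x) != min(u, x)) evaluates to false; next x becomes -2; next ((min(x, -5) == (u * -5)) or (min(z, x) >= abs(y))) evaluates to false; next y becomes -1; next final value 0
10 and 0 differ, so these are not the same function on this domain.
verdict: not equivalent; witness: x=-2, y=2, z=1


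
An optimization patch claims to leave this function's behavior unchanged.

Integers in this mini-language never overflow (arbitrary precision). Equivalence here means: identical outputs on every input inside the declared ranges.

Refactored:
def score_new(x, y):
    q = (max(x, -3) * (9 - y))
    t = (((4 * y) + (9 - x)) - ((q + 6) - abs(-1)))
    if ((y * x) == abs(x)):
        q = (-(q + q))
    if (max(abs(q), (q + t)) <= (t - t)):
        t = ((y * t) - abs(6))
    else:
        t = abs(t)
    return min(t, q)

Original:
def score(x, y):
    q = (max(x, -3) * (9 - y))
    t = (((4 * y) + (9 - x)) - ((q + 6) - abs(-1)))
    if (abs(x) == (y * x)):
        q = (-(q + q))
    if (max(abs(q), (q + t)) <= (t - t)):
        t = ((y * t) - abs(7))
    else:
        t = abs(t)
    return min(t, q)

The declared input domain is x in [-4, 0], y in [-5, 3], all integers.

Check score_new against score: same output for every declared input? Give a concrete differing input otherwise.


Try x=0, y=-1.
score: q=0, then t=0, then (abs(x) == (y * x)) is true, then q=0, then (max(abs(q), (q + t)) <= (t - t)) is true, then t=-7, then returns -7
score_new: q=0, then t=0, then ((y * x) == abs(x)) is true, then q=0, then (max(abs(q), (q + t)) <= (t - t)) is true, then t=-6, then returns -6
-7 != -6, so the rewrite changes behavior.
verdict: not equivalent; witness: x=0, y=-1


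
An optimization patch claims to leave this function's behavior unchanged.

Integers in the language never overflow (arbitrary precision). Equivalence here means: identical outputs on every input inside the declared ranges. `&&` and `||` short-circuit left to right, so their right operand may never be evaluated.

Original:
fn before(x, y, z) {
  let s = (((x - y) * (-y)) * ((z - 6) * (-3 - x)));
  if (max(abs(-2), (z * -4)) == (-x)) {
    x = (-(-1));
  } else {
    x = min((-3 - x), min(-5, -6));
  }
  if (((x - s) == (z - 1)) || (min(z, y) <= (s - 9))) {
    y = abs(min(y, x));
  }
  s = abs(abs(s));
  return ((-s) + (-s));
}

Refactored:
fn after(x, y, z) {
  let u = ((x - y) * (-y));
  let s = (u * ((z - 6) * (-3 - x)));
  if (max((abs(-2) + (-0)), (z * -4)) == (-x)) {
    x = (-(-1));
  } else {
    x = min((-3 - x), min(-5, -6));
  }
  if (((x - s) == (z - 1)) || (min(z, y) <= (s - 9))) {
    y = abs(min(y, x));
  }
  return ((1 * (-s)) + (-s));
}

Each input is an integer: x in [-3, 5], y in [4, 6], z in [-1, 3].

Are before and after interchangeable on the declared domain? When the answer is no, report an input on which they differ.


Try x=5, y=4, z=-1.
before: s becomes -224; next (max(abs(-2), (z * -4)) == (-x)) evaluates to false; next x becomes -8; next (((x - s) == (z - 1)) || (min(z, y) <= (s - 9))) evaluates to false; next s becomes 224; next final value -448
after: u becomes -4; next s becomes -224; next (max((abs(-2) + (-0)), (z * -4)) == (-x)) evaluates to false; next x becomes -8; next (((x - s) == (z - 1)) || (min(z, y) <= (s - 9))) evaluates to false; next final value 448
-448 and 448 differ, so these are not the same function on this domain.
verdict: not equivalent; witness: x=5, y=4, z=-1


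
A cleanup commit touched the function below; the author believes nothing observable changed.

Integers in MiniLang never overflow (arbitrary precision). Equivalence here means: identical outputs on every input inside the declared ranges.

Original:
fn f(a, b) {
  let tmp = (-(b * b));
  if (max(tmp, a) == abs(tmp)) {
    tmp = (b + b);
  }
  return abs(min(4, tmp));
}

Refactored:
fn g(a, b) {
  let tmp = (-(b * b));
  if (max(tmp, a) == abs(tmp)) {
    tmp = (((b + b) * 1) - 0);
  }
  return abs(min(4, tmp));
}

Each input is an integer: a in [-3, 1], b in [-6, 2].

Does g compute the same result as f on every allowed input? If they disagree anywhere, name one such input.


This is a faithful refactor — constant usage differs; and arithmetic usage differs, but the computed results match everywhere.
One worked example (a=1, b=-6) — f: tmp becomes -36; next (max(tmp, a) == abs(tmp)) evaluates to false; next final value 36; g: tmp becomes -36; next (max(tmp, a) == abs(tmp)) evaluates to false; next final value 36; agreement on 36.
Every one of the 45 inputs gives matching results.
verdict: equivalent


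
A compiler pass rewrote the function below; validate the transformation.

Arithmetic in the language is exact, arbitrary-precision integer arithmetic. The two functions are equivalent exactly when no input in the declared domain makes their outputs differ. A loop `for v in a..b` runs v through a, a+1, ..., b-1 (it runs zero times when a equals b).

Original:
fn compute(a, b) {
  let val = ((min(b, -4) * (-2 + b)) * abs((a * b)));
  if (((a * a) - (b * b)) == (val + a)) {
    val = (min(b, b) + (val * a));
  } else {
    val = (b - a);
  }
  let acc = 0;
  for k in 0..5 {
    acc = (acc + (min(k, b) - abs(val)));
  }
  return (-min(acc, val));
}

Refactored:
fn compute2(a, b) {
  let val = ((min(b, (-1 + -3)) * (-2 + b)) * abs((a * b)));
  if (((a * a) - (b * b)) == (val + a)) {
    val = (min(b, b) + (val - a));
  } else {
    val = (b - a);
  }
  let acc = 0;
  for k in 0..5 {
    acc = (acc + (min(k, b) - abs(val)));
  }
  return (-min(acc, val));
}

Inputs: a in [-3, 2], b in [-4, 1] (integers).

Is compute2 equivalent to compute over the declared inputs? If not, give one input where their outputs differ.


Take a=1, b=0.
compute: val := 0 | (((a * a) - (b * b)) == (val + a)): true | val := 0 | acc := 0 | iter k=0: | acc := 0 | iter k=1: | acc := 0 | iter k=2: | acc := 0 | iter k=3: | acc := 0 | iter k=4: | acc := 0 | result 0
compute2: val := 0 | (((a * a) - (b * b)) == (val + a)): true | val := -1 | acc := 0 | iter k=0: | acc := -1 | iter k=1: | acc := -2 | iter k=2: | acc := -3 | iter k=3: | acc := -4 | iter k=4: | acc := -5 | result 5
0 != 5, so the rewrite changes behavior.
verdict: not equivalent; witness: a=1, b=0


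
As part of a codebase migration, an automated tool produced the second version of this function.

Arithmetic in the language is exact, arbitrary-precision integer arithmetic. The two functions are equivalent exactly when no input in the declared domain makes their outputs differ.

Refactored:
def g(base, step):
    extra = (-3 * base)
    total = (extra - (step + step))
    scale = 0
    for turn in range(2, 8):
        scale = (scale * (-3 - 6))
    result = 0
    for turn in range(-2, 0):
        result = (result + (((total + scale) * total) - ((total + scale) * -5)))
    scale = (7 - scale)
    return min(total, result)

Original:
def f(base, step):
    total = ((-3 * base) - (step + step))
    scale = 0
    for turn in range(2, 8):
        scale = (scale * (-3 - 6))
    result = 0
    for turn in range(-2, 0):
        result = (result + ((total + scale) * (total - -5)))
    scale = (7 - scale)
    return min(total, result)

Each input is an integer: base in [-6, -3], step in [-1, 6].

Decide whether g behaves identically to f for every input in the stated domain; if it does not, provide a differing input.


Differences: statement counts differ, and arithmetic usage differs, and local variable names differ — yet all 32 inputs agree.
verdict: equivalent


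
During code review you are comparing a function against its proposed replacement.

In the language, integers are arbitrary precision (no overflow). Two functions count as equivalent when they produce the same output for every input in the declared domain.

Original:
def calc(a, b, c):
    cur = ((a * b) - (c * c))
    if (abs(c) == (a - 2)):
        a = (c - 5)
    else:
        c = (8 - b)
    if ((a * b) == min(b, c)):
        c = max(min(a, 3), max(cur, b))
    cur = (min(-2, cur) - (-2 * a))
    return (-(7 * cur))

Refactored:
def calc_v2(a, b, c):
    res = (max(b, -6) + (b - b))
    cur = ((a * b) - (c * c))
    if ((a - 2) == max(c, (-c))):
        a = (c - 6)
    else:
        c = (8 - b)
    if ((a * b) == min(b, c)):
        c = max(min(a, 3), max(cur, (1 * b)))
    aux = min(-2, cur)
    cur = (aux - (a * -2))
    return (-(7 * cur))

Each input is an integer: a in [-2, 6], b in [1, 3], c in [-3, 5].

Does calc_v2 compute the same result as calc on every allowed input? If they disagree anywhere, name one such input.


Input a=2, b=1, c=0: 84 from calc versus 98 from calc_v2.
verdict: not equivalent; witness: a=2, b=1, c=0


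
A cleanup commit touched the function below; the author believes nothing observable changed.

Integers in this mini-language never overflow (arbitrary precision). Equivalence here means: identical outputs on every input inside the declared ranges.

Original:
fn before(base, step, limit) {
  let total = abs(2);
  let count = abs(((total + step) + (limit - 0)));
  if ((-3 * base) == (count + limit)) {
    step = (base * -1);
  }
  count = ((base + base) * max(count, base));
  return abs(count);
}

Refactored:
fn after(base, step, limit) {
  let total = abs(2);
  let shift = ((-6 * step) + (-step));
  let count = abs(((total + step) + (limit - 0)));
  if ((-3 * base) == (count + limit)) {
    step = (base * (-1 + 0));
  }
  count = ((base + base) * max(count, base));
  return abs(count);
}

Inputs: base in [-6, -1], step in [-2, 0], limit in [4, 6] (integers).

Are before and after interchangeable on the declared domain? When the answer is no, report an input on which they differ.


The two versions differ — the changes include constant usage differs, statement counts differ, arithmetic usage differs, local variable names differ.
As a probe, take base=-2, step=-2, limit=5: before runs total=2, then count=5, then ((-3 * base) == (count + limit)) is false, then count=-20, then returns 20; after runs total=2, then shift=14, then count=5, then ((-3 * base) == (count + limit)) is false, then count=-20, then returns 20; both end at 20.
An exhaustive pass over the 54 declared inputs shows identical outputs.
verdict: equivalent


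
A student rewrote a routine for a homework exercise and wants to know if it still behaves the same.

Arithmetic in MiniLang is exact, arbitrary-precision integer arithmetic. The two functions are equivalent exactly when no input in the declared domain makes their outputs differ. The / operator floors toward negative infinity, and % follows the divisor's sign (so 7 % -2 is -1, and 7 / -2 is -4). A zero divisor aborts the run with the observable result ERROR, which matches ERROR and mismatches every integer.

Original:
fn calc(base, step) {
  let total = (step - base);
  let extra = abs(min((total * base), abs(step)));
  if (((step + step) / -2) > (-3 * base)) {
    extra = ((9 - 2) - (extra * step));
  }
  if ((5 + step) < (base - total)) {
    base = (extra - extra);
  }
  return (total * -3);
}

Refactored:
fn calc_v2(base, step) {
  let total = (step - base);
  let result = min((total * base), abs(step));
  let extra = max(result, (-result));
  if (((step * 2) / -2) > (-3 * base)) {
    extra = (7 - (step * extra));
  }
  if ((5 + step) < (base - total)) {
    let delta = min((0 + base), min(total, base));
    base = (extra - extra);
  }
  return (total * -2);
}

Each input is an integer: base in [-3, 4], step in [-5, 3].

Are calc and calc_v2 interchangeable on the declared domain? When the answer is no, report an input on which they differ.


These are not equivalent — on base=-3, step=-5 the outputs split (6 vs 4).
calc: total=-2, then extra=5, then (((step + step) / -2) > (-3 * base)) is false, then ((5 + step) < (base - total)) is false, then returns 6
calc_v2: total=-2, then result=5, then extra=5, then (((step * 2) / -2) > (-3 * base)) is false, then ((5 + step) < (base - total)) is false, then returns 4
verdict: not equivalent; witness: base=-3, step=-5
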